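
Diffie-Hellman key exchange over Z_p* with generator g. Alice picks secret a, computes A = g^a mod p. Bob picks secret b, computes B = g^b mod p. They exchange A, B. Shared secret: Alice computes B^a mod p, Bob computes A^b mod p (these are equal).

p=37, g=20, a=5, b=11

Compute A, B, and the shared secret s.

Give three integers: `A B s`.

A = 20^5 mod 37  (bits of 5 = 101)
  bit 0 = 1: r = r^2 * 20 mod 37 = 1^2 * 20 = 1*20 = 20
  bit 1 = 0: r = r^2 mod 37 = 20^2 = 30
  bit 2 = 1: r = r^2 * 20 mod 37 = 30^2 * 20 = 12*20 = 18
  -> A = 18
B = 20^11 mod 37  (bits of 11 = 1011)
  bit 0 = 1: r = r^2 * 20 mod 37 = 1^2 * 20 = 1*20 = 20
  bit 1 = 0: r = r^2 mod 37 = 20^2 = 30
  bit 2 = 1: r = r^2 * 20 mod 37 = 30^2 * 20 = 12*20 = 18
  bit 3 = 1: r = r^2 * 20 mod 37 = 18^2 * 20 = 28*20 = 5
  -> B = 5
s = B^a = 5^5 mod 37  (bits of 5 = 101)
  bit 0 = 1: r = r^2 * 5 mod 37 = 1^2 * 5 = 1*5 = 5
  bit 1 = 0: r = r^2 mod 37 = 5^2 = 25
  bit 2 = 1: r = r^2 * 5 mod 37 = 25^2 * 5 = 33*5 = 17
  -> s = B^a = 17

Answer: 18 5 17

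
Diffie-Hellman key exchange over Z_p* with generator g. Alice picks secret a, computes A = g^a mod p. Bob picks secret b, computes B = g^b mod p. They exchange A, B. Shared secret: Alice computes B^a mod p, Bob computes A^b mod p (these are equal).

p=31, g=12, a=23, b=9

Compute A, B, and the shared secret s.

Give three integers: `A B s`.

A = 12^23 mod 31  (bits of 23 = 10111)
  bit 0 = 1: r = r^2 * 12 mod 31 = 1^2 * 12 = 1*12 = 12
  bit 1 = 0: r = r^2 mod 31 = 12^2 = 20
  bit 2 = 1: r = r^2 * 12 mod 31 = 20^2 * 12 = 28*12 = 26
  bit 3 = 1: r = r^2 * 12 mod 31 = 26^2 * 12 = 25*12 = 21
  bit 4 = 1: r = r^2 * 12 mod 31 = 21^2 * 12 = 7*12 = 22
  -> A = 22
B = 12^9 mod 31  (bits of 9 = 1001)
  bit 0 = 1: r = r^2 * 12 mod 31 = 1^2 * 12 = 1*12 = 12
  bit 1 = 0: r = r^2 mod 31 = 12^2 = 20
  bit 2 = 0: r = r^2 mod 31 = 20^2 = 28
  bit 3 = 1: r = r^2 * 12 mod 31 = 28^2 * 12 = 9*12 = 15
  -> B = 15
s = B^a = 15^23 mod 31  (bits of 23 = 10111)
  bit 0 = 1: r = r^2 * 15 mod 31 = 1^2 * 15 = 1*15 = 15
  bit 1 = 0: r = r^2 mod 31 = 15^2 = 8
  bit 2 = 1: r = r^2 * 15 mod 31 = 8^2 * 15 = 2*15 = 30
  bit 3 = 1: r = r^2 * 15 mod 31 = 30^2 * 15 = 1*15 = 15
  bit 4 = 1: r = r^2 * 15 mod 31 = 15^2 * 15 = 8*15 = 27
  -> s = B^a = 27

Answer: 22 15 27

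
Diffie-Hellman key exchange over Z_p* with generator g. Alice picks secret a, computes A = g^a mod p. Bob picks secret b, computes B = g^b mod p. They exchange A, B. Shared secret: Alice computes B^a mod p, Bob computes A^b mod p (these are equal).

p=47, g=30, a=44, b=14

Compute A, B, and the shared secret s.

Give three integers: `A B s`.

A = 30^44 mod 47  (bits of 44 = 101100)
  bit 0 = 1: r = r^2 * 30 mod 47 = 1^2 * 30 = 1*30 = 30
  bit 1 = 0: r = r^2 mod 47 = 30^2 = 7
  bit 2 = 1: r = r^2 * 30 mod 47 = 7^2 * 30 = 2*30 = 13
  bit 3 = 1: r = r^2 * 30 mod 47 = 13^2 * 30 = 28*30 = 41
  bit 4 = 0: r = r^2 mod 47 = 41^2 = 36
  bit 5 = 0: r = r^2 mod 47 = 36^2 = 27
  -> A = 27
B = 30^14 mod 47  (bits of 14 = 1110)
  bit 0 = 1: r = r^2 * 30 mod 47 = 1^2 * 30 = 1*30 = 30
  bit 1 = 1: r = r^2 * 30 mod 47 = 30^2 * 30 = 7*30 = 22
  bit 2 = 1: r = r^2 * 30 mod 47 = 22^2 * 30 = 14*30 = 44
  bit 3 = 0: r = r^2 mod 47 = 44^2 = 9
  -> B = 9
s = B^a = 9^44 mod 47  (bits of 44 = 101100)
  bit 0 = 1: r = r^2 * 9 mod 47 = 1^2 * 9 = 1*9 = 9
  bit 1 = 0: r = r^2 mod 47 = 9^2 = 34
  bit 2 = 1: r = r^2 * 9 mod 47 = 34^2 * 9 = 28*9 = 17
  bit 3 = 1: r = r^2 * 9 mod 47 = 17^2 * 9 = 7*9 = 16
  bit 4 = 0: r = r^2 mod 47 = 16^2 = 21
  bit 5 = 0: r = r^2 mod 47 = 21^2 = 18
  -> s = B^a = 18

Answer: 27 9 18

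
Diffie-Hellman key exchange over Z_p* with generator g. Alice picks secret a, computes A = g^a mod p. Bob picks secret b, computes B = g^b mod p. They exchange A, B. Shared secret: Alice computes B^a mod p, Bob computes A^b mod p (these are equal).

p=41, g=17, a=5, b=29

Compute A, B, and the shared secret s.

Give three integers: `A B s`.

Answer: 27 15 14

Derivation:
A = 17^5 mod 41  (bits of 5 = 101)
  bit 0 = 1: r = r^2 * 17 mod 41 = 1^2 * 17 = 1*17 = 17
  bit 1 = 0: r = r^2 mod 41 = 17^2 = 2
  bit 2 = 1: r = r^2 * 17 mod 41 = 2^2 * 17 = 4*17 = 27
  -> A = 27
B = 17^29 mod 41  (bits of 29 = 11101)
  bit 0 = 1: r = r^2 * 17 mod 41 = 1^2 * 17 = 1*17 = 17
  bit 1 = 1: r = r^2 * 17 mod 41 = 17^2 * 17 = 2*17 = 34
  bit 2 = 1: r = r^2 * 17 mod 41 = 34^2 * 17 = 8*17 = 13
  bit 3 = 0: r = r^2 mod 41 = 13^2 = 5
  bit 4 = 1: r = r^2 * 17 mod 41 = 5^2 * 17 = 25*17 = 15
  -> B = 15
s = B^a = 15^5 mod 41  (bits of 5 = 101)
  bit 0 = 1: r = r^2 * 15 mod 41 = 1^2 * 15 = 1*15 = 15
  bit 1 = 0: r = r^2 mod 41 = 15^2 = 20
  bit 2 = 1: r = r^2 * 15 mod 41 = 20^2 * 15 = 31*15 = 14
  -> s = B^a = 14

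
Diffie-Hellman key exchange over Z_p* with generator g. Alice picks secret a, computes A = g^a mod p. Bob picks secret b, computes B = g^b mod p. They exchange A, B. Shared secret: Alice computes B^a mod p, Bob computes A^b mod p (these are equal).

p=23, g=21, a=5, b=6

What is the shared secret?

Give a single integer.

Answer: 3

Derivation:
A = 21^5 mod 23  (bits of 5 = 101)
  bit 0 = 1: r = r^2 * 21 mod 23 = 1^2 * 21 = 1*21 = 21
  bit 1 = 0: r = r^2 mod 23 = 21^2 = 4
  bit 2 = 1: r = r^2 * 21 mod 23 = 4^2 * 21 = 16*21 = 14
  -> A = 14
B = 21^6 mod 23  (bits of 6 = 110)
  bit 0 = 1: r = r^2 * 21 mod 23 = 1^2 * 21 = 1*21 = 21
  bit 1 = 1: r = r^2 * 21 mod 23 = 21^2 * 21 = 4*21 = 15
  bit 2 = 0: r = r^2 mod 23 = 15^2 = 18
  -> B = 18
s = B^a = 18^5 mod 23  (bits of 5 = 101)
  bit 0 = 1: r = r^2 * 18 mod 23 = 1^2 * 18 = 1*18 = 18
  bit 1 = 0: r = r^2 mod 23 = 18^2 = 2
  bit 2 = 1: r = r^2 * 18 mod 23 = 2^2 * 18 = 4*18 = 3
  -> s = B^a = 3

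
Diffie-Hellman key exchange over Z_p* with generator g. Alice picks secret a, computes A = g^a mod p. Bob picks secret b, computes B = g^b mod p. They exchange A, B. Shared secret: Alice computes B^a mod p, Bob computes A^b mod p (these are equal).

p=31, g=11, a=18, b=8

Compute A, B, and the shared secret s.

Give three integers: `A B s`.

Answer: 2 19 8

Derivation:
A = 11^18 mod 31  (bits of 18 = 10010)
  bit 0 = 1: r = r^2 * 11 mod 31 = 1^2 * 11 = 1*11 = 11
  bit 1 = 0: r = r^2 mod 31 = 11^2 = 28
  bit 2 = 0: r = r^2 mod 31 = 28^2 = 9
  bit 3 = 1: r = r^2 * 11 mod 31 = 9^2 * 11 = 19*11 = 23
  bit 4 = 0: r = r^2 mod 31 = 23^2 = 2
  -> A = 2
B = 11^8 mod 31  (bits of 8 = 1000)
  bit 0 = 1: r = r^2 * 11 mod 31 = 1^2 * 11 = 1*11 = 11
  bit 1 = 0: r = r^2 mod 31 = 11^2 = 28
  bit 2 = 0: r = r^2 mod 31 = 28^2 = 9
  bit 3 = 0: r = r^2 mod 31 = 9^2 = 19
  -> B = 19
s = B^a = 19^18 mod 31  (bits of 18 = 10010)
  bit 0 = 1: r = r^2 * 19 mod 31 = 1^2 * 19 = 1*19 = 19
  bit 1 = 0: r = r^2 mod 31 = 19^2 = 20
  bit 2 = 0: r = r^2 mod 31 = 20^2 = 28
  bit 3 = 1: r = r^2 * 19 mod 31 = 28^2 * 19 = 9*19 = 16
  bit 4 = 0: r = r^2 mod 31 = 16^2 = 8
  -> s = B^a = 8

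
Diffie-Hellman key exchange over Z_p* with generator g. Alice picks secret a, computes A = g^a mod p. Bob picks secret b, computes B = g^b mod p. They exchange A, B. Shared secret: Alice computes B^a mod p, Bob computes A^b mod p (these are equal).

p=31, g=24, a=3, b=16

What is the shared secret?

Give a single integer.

Answer: 2

Derivation:
A = 24^3 mod 31  (bits of 3 = 11)
  bit 0 = 1: r = r^2 * 24 mod 31 = 1^2 * 24 = 1*24 = 24
  bit 1 = 1: r = r^2 * 24 mod 31 = 24^2 * 24 = 18*24 = 29
  -> A = 29
B = 24^16 mod 31  (bits of 16 = 10000)
  bit 0 = 1: r = r^2 * 24 mod 31 = 1^2 * 24 = 1*24 = 24
  bit 1 = 0: r = r^2 mod 31 = 24^2 = 18
  bit 2 = 0: r = r^2 mod 31 = 18^2 = 14
  bit 3 = 0: r = r^2 mod 31 = 14^2 = 10
  bit 4 = 0: r = r^2 mod 31 = 10^2 = 7
  -> B = 7
s = B^a = 7^3 mod 31  (bits of 3 = 11)
  bit 0 = 1: r = r^2 * 7 mod 31 = 1^2 * 7 = 1*7 = 7
  bit 1 = 1: r = r^2 * 7 mod 31 = 7^2 * 7 = 18*7 = 2
  -> s = B^a = 2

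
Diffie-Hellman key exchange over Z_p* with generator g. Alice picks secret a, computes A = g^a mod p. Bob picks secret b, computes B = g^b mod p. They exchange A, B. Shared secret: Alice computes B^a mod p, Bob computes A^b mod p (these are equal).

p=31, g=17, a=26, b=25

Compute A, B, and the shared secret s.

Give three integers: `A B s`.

A = 17^26 mod 31  (bits of 26 = 11010)
  bit 0 = 1: r = r^2 * 17 mod 31 = 1^2 * 17 = 1*17 = 17
  bit 1 = 1: r = r^2 * 17 mod 31 = 17^2 * 17 = 10*17 = 15
  bit 2 = 0: r = r^2 mod 31 = 15^2 = 8
  bit 3 = 1: r = r^2 * 17 mod 31 = 8^2 * 17 = 2*17 = 3
  bit 4 = 0: r = r^2 mod 31 = 3^2 = 9
  -> A = 9
B = 17^25 mod 31  (bits of 25 = 11001)
  bit 0 = 1: r = r^2 * 17 mod 31 = 1^2 * 17 = 1*17 = 17
  bit 1 = 1: r = r^2 * 17 mod 31 = 17^2 * 17 = 10*17 = 15
  bit 2 = 0: r = r^2 mod 31 = 15^2 = 8
  bit 3 = 0: r = r^2 mod 31 = 8^2 = 2
  bit 4 = 1: r = r^2 * 17 mod 31 = 2^2 * 17 = 4*17 = 6
  -> B = 6
s = B^a = 6^26 mod 31  (bits of 26 = 11010)
  bit 0 = 1: r = r^2 * 6 mod 31 = 1^2 * 6 = 1*6 = 6
  bit 1 = 1: r = r^2 * 6 mod 31 = 6^2 * 6 = 5*6 = 30
  bit 2 = 0: r = r^2 mod 31 = 30^2 = 1
  bit 3 = 1: r = r^2 * 6 mod 31 = 1^2 * 6 = 1*6 = 6
  bit 4 = 0: r = r^2 mod 31 = 6^2 = 5
  -> s = B^a = 5

Answer: 9 6 5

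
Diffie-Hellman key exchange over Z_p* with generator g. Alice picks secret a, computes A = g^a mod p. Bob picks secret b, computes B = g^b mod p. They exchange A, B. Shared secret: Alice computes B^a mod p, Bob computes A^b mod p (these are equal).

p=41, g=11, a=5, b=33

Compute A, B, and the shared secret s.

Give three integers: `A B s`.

A = 11^5 mod 41  (bits of 5 = 101)
  bit 0 = 1: r = r^2 * 11 mod 41 = 1^2 * 11 = 1*11 = 11
  bit 1 = 0: r = r^2 mod 41 = 11^2 = 39
  bit 2 = 1: r = r^2 * 11 mod 41 = 39^2 * 11 = 4*11 = 3
  -> A = 3
B = 11^33 mod 41  (bits of 33 = 100001)
  bit 0 = 1: r = r^2 * 11 mod 41 = 1^2 * 11 = 1*11 = 11
  bit 1 = 0: r = r^2 mod 41 = 11^2 = 39
  bit 2 = 0: r = r^2 mod 41 = 39^2 = 4
  bit 3 = 0: r = r^2 mod 41 = 4^2 = 16
  bit 4 = 0: r = r^2 mod 41 = 16^2 = 10
  bit 5 = 1: r = r^2 * 11 mod 41 = 10^2 * 11 = 18*11 = 34
  -> B = 34
s = B^a = 34^5 mod 41  (bits of 5 = 101)
  bit 0 = 1: r = r^2 * 34 mod 41 = 1^2 * 34 = 1*34 = 34
  bit 1 = 0: r = r^2 mod 41 = 34^2 = 8
  bit 2 = 1: r = r^2 * 34 mod 41 = 8^2 * 34 = 23*34 = 3
  -> s = B^a = 3

Answer: 3 34 3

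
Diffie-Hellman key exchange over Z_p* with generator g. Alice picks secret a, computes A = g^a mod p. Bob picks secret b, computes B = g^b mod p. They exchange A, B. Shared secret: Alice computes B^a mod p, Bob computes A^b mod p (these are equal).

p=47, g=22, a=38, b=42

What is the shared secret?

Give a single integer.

Answer: 2

Derivation:
A = 22^38 mod 47  (bits of 38 = 100110)
  bit 0 = 1: r = r^2 * 22 mod 47 = 1^2 * 22 = 1*22 = 22
  bit 1 = 0: r = r^2 mod 47 = 22^2 = 14
  bit 2 = 0: r = r^2 mod 47 = 14^2 = 8
  bit 3 = 1: r = r^2 * 22 mod 47 = 8^2 * 22 = 17*22 = 45
  bit 4 = 1: r = r^2 * 22 mod 47 = 45^2 * 22 = 4*22 = 41
  bit 5 = 0: r = r^2 mod 47 = 41^2 = 36
  -> A = 36
B = 22^42 mod 47  (bits of 42 = 101010)
  bit 0 = 1: r = r^2 * 22 mod 47 = 1^2 * 22 = 1*22 = 22
  bit 1 = 0: r = r^2 mod 47 = 22^2 = 14
  bit 2 = 1: r = r^2 * 22 mod 47 = 14^2 * 22 = 8*22 = 35
  bit 3 = 0: r = r^2 mod 47 = 35^2 = 3
  bit 4 = 1: r = r^2 * 22 mod 47 = 3^2 * 22 = 9*22 = 10
  bit 5 = 0: r = r^2 mod 47 = 10^2 = 6
  -> B = 6
s = B^a = 6^38 mod 47  (bits of 38 = 100110)
  bit 0 = 1: r = r^2 * 6 mod 47 = 1^2 * 6 = 1*6 = 6
  bit 1 = 0: r = r^2 mod 47 = 6^2 = 36
  bit 2 = 0: r = r^2 mod 47 = 36^2 = 27
  bit 3 = 1: r = r^2 * 6 mod 47 = 27^2 * 6 = 24*6 = 3
  bit 4 = 1: r = r^2 * 6 mod 47 = 3^2 * 6 = 9*6 = 7
  bit 5 = 0: r = r^2 mod 47 = 7^2 = 2
  -> s = B^a = 2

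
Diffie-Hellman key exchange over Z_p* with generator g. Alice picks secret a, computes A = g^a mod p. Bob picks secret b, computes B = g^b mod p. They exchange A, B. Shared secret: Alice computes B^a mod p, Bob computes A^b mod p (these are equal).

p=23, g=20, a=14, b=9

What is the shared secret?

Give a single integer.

A = 20^14 mod 23  (bits of 14 = 1110)
  bit 0 = 1: r = r^2 * 20 mod 23 = 1^2 * 20 = 1*20 = 20
  bit 1 = 1: r = r^2 * 20 mod 23 = 20^2 * 20 = 9*20 = 19
  bit 2 = 1: r = r^2 * 20 mod 23 = 19^2 * 20 = 16*20 = 21
  bit 3 = 0: r = r^2 mod 23 = 21^2 = 4
  -> A = 4
B = 20^9 mod 23  (bits of 9 = 1001)
  bit 0 = 1: r = r^2 * 20 mod 23 = 1^2 * 20 = 1*20 = 20
  bit 1 = 0: r = r^2 mod 23 = 20^2 = 9
  bit 2 = 0: r = r^2 mod 23 = 9^2 = 12
  bit 3 = 1: r = r^2 * 20 mod 23 = 12^2 * 20 = 6*20 = 5
  -> B = 5
s = B^a = 5^14 mod 23  (bits of 14 = 1110)
  bit 0 = 1: r = r^2 * 5 mod 23 = 1^2 * 5 = 1*5 = 5
  bit 1 = 1: r = r^2 * 5 mod 23 = 5^2 * 5 = 2*5 = 10
  bit 2 = 1: r = r^2 * 5 mod 23 = 10^2 * 5 = 8*5 = 17
  bit 3 = 0: r = r^2 mod 23 = 17^2 = 13
  -> s = B^a = 13

Answer: 13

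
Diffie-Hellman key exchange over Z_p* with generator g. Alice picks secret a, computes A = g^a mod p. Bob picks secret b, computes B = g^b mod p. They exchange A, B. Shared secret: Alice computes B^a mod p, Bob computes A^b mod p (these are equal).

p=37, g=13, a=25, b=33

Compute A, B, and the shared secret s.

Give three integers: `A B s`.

A = 13^25 mod 37  (bits of 25 = 11001)
  bit 0 = 1: r = r^2 * 13 mod 37 = 1^2 * 13 = 1*13 = 13
  bit 1 = 1: r = r^2 * 13 mod 37 = 13^2 * 13 = 21*13 = 14
  bit 2 = 0: r = r^2 mod 37 = 14^2 = 11
  bit 3 = 0: r = r^2 mod 37 = 11^2 = 10
  bit 4 = 1: r = r^2 * 13 mod 37 = 10^2 * 13 = 26*13 = 5
  -> A = 5
B = 13^33 mod 37  (bits of 33 = 100001)
  bit 0 = 1: r = r^2 * 13 mod 37 = 1^2 * 13 = 1*13 = 13
  bit 1 = 0: r = r^2 mod 37 = 13^2 = 21
  bit 2 = 0: r = r^2 mod 37 = 21^2 = 34
  bit 3 = 0: r = r^2 mod 37 = 34^2 = 9
  bit 4 = 0: r = r^2 mod 37 = 9^2 = 7
  bit 5 = 1: r = r^2 * 13 mod 37 = 7^2 * 13 = 12*13 = 8
  -> B = 8
s = B^a = 8^25 mod 37  (bits of 25 = 11001)
  bit 0 = 1: r = r^2 * 8 mod 37 = 1^2 * 8 = 1*8 = 8
  bit 1 = 1: r = r^2 * 8 mod 37 = 8^2 * 8 = 27*8 = 31
  bit 2 = 0: r = r^2 mod 37 = 31^2 = 36
  bit 3 = 0: r = r^2 mod 37 = 36^2 = 1
  bit 4 = 1: r = r^2 * 8 mod 37 = 1^2 * 8 = 1*8 = 8
  -> s = B^a = 8

Answer: 5 8 8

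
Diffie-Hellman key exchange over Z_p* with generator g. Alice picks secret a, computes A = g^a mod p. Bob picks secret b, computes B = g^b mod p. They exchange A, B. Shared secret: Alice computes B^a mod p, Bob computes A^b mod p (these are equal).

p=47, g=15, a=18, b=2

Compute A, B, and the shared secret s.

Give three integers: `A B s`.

A = 15^18 mod 47  (bits of 18 = 10010)
  bit 0 = 1: r = r^2 * 15 mod 47 = 1^2 * 15 = 1*15 = 15
  bit 1 = 0: r = r^2 mod 47 = 15^2 = 37
  bit 2 = 0: r = r^2 mod 47 = 37^2 = 6
  bit 3 = 1: r = r^2 * 15 mod 47 = 6^2 * 15 = 36*15 = 23
  bit 4 = 0: r = r^2 mod 47 = 23^2 = 12
  -> A = 12
B = 15^2 mod 47  (bits of 2 = 10)
  bit 0 = 1: r = r^2 * 15 mod 47 = 1^2 * 15 = 1*15 = 15
  bit 1 = 0: r = r^2 mod 47 = 15^2 = 37
  -> B = 37
s = B^a = 37^18 mod 47  (bits of 18 = 10010)
  bit 0 = 1: r = r^2 * 37 mod 47 = 1^2 * 37 = 1*37 = 37
  bit 1 = 0: r = r^2 mod 47 = 37^2 = 6
  bit 2 = 0: r = r^2 mod 47 = 6^2 = 36
  bit 3 = 1: r = r^2 * 37 mod 47 = 36^2 * 37 = 27*37 = 12
  bit 4 = 0: r = r^2 mod 47 = 12^2 = 3
  -> s = B^a = 3

Answer: 12 37 3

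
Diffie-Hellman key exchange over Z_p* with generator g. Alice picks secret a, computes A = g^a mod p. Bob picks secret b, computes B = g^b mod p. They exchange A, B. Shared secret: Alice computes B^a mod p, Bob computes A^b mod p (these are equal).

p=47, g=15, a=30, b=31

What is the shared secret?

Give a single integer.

Answer: 16

Derivation:
A = 15^30 mod 47  (bits of 30 = 11110)
  bit 0 = 1: r = r^2 * 15 mod 47 = 1^2 * 15 = 1*15 = 15
  bit 1 = 1: r = r^2 * 15 mod 47 = 15^2 * 15 = 37*15 = 38
  bit 2 = 1: r = r^2 * 15 mod 47 = 38^2 * 15 = 34*15 = 40
  bit 3 = 1: r = r^2 * 15 mod 47 = 40^2 * 15 = 2*15 = 30
  bit 4 = 0: r = r^2 mod 47 = 30^2 = 7
  -> A = 7
B = 15^31 mod 47  (bits of 31 = 11111)
  bit 0 = 1: r = r^2 * 15 mod 47 = 1^2 * 15 = 1*15 = 15
  bit 1 = 1: r = r^2 * 15 mod 47 = 15^2 * 15 = 37*15 = 38
  bit 2 = 1: r = r^2 * 15 mod 47 = 38^2 * 15 = 34*15 = 40
  bit 3 = 1: r = r^2 * 15 mod 47 = 40^2 * 15 = 2*15 = 30
  bit 4 = 1: r = r^2 * 15 mod 47 = 30^2 * 15 = 7*15 = 11
  -> B = 11
s = B^a = 11^30 mod 47  (bits of 30 = 11110)
  bit 0 = 1: r = r^2 * 11 mod 47 = 1^2 * 11 = 1*11 = 11
  bit 1 = 1: r = r^2 * 11 mod 47 = 11^2 * 11 = 27*11 = 15
  bit 2 = 1: r = r^2 * 11 mod 47 = 15^2 * 11 = 37*11 = 31
  bit 3 = 1: r = r^2 * 11 mod 47 = 31^2 * 11 = 21*11 = 43
  bit 4 = 0: r = r^2 mod 47 = 43^2 = 16
  -> s = B^a = 16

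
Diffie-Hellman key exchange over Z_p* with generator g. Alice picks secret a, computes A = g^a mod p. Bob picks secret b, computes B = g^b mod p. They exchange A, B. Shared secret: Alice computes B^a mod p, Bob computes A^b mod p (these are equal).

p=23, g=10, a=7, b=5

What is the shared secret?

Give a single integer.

Answer: 15

Derivation:
A = 10^7 mod 23  (bits of 7 = 111)
  bit 0 = 1: r = r^2 * 10 mod 23 = 1^2 * 10 = 1*10 = 10
  bit 1 = 1: r = r^2 * 10 mod 23 = 10^2 * 10 = 8*10 = 11
  bit 2 = 1: r = r^2 * 10 mod 23 = 11^2 * 10 = 6*10 = 14
  -> A = 14
B = 10^5 mod 23  (bits of 5 = 101)
  bit 0 = 1: r = r^2 * 10 mod 23 = 1^2 * 10 = 1*10 = 10
  bit 1 = 0: r = r^2 mod 23 = 10^2 = 8
  bit 2 = 1: r = r^2 * 10 mod 23 = 8^2 * 10 = 18*10 = 19
  -> B = 19
s = B^a = 19^7 mod 23  (bits of 7 = 111)
  bit 0 = 1: r = r^2 * 19 mod 23 = 1^2 * 19 = 1*19 = 19
  bit 1 = 1: r = r^2 * 19 mod 23 = 19^2 * 19 = 16*19 = 5
  bit 2 = 1: r = r^2 * 19 mod 23 = 5^2 * 19 = 2*19 = 15
  -> s = B^a = 15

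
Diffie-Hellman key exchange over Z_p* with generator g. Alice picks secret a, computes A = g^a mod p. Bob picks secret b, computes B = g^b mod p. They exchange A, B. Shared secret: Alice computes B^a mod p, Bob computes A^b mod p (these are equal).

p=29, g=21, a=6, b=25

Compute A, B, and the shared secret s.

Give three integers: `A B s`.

Answer: 13 3 4

Derivation:
A = 21^6 mod 29  (bits of 6 = 110)
  bit 0 = 1: r = r^2 * 21 mod 29 = 1^2 * 21 = 1*21 = 21
  bit 1 = 1: r = r^2 * 21 mod 29 = 21^2 * 21 = 6*21 = 10
  bit 2 = 0: r = r^2 mod 29 = 10^2 = 13
  -> A = 13
B = 21^25 mod 29  (bits of 25 = 11001)
  bit 0 = 1: r = r^2 * 21 mod 29 = 1^2 * 21 = 1*21 = 21
  bit 1 = 1: r = r^2 * 21 mod 29 = 21^2 * 21 = 6*21 = 10
  bit 2 = 0: r = r^2 mod 29 = 10^2 = 13
  bit 3 = 0: r = r^2 mod 29 = 13^2 = 24
  bit 4 = 1: r = r^2 * 21 mod 29 = 24^2 * 21 = 25*21 = 3
  -> B = 3
s = B^a = 3^6 mod 29  (bits of 6 = 110)
  bit 0 = 1: r = r^2 * 3 mod 29 = 1^2 * 3 = 1*3 = 3
  bit 1 = 1: r = r^2 * 3 mod 29 = 3^2 * 3 = 9*3 = 27
  bit 2 = 0: r = r^2 mod 29 = 27^2 = 4
  -> s = B^a = 4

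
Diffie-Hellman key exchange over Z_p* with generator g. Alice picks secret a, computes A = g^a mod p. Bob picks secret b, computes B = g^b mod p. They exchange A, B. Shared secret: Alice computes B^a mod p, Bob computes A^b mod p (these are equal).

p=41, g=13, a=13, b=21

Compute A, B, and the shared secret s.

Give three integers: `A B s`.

Answer: 11 28 30

Derivation:
A = 13^13 mod 41  (bits of 13 = 1101)
  bit 0 = 1: r = r^2 * 13 mod 41 = 1^2 * 13 = 1*13 = 13
  bit 1 = 1: r = r^2 * 13 mod 41 = 13^2 * 13 = 5*13 = 24
  bit 2 = 0: r = r^2 mod 41 = 24^2 = 2
  bit 3 = 1: r = r^2 * 13 mod 41 = 2^2 * 13 = 4*13 = 11
  -> A = 11
B = 13^21 mod 41  (bits of 21 = 10101)
  bit 0 = 1: r = r^2 * 13 mod 41 = 1^2 * 13 = 1*13 = 13
  bit 1 = 0: r = r^2 mod 41 = 13^2 = 5
  bit 2 = 1: r = r^2 * 13 mod 41 = 5^2 * 13 = 25*13 = 38
  bit 3 = 0: r = r^2 mod 41 = 38^2 = 9
  bit 4 = 1: r = r^2 * 13 mod 41 = 9^2 * 13 = 40*13 = 28
  -> B = 28
s = B^a = 28^13 mod 41  (bits of 13 = 1101)
  bit 0 = 1: r = r^2 * 28 mod 41 = 1^2 * 28 = 1*28 = 28
  bit 1 = 1: r = r^2 * 28 mod 41 = 28^2 * 28 = 5*28 = 17
  bit 2 = 0: r = r^2 mod 41 = 17^2 = 2
  bit 3 = 1: r = r^2 * 28 mod 41 = 2^2 * 28 = 4*28 = 30
  -> s = B^a = 30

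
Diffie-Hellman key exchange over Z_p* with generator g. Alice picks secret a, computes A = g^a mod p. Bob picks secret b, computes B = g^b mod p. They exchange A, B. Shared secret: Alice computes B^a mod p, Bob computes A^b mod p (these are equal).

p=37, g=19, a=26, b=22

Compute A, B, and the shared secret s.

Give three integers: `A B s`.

A = 19^26 mod 37  (bits of 26 = 11010)
  bit 0 = 1: r = r^2 * 19 mod 37 = 1^2 * 19 = 1*19 = 19
  bit 1 = 1: r = r^2 * 19 mod 37 = 19^2 * 19 = 28*19 = 14
  bit 2 = 0: r = r^2 mod 37 = 14^2 = 11
  bit 3 = 1: r = r^2 * 19 mod 37 = 11^2 * 19 = 10*19 = 5
  bit 4 = 0: r = r^2 mod 37 = 5^2 = 25
  -> A = 25
B = 19^22 mod 37  (bits of 22 = 10110)
  bit 0 = 1: r = r^2 * 19 mod 37 = 1^2 * 19 = 1*19 = 19
  bit 1 = 0: r = r^2 mod 37 = 19^2 = 28
  bit 2 = 1: r = r^2 * 19 mod 37 = 28^2 * 19 = 7*19 = 22
  bit 3 = 1: r = r^2 * 19 mod 37 = 22^2 * 19 = 3*19 = 20
  bit 4 = 0: r = r^2 mod 37 = 20^2 = 30
  -> B = 30
s = B^a = 30^26 mod 37  (bits of 26 = 11010)
  bit 0 = 1: r = r^2 * 30 mod 37 = 1^2 * 30 = 1*30 = 30
  bit 1 = 1: r = r^2 * 30 mod 37 = 30^2 * 30 = 12*30 = 27
  bit 2 = 0: r = r^2 mod 37 = 27^2 = 26
  bit 3 = 1: r = r^2 * 30 mod 37 = 26^2 * 30 = 10*30 = 4
  bit 4 = 0: r = r^2 mod 37 = 4^2 = 16
  -> s = B^a = 16

Answer: 25 30 16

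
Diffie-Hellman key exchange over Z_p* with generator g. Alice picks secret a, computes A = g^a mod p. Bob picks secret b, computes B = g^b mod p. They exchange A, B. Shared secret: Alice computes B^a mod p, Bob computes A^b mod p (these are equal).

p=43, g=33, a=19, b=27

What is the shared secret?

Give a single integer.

Answer: 2

Derivation:
A = 33^19 mod 43  (bits of 19 = 10011)
  bit 0 = 1: r = r^2 * 33 mod 43 = 1^2 * 33 = 1*33 = 33
  bit 1 = 0: r = r^2 mod 43 = 33^2 = 14
  bit 2 = 0: r = r^2 mod 43 = 14^2 = 24
  bit 3 = 1: r = r^2 * 33 mod 43 = 24^2 * 33 = 17*33 = 2
  bit 4 = 1: r = r^2 * 33 mod 43 = 2^2 * 33 = 4*33 = 3
  -> A = 3
B = 33^27 mod 43  (bits of 27 = 11011)
  bit 0 = 1: r = r^2 * 33 mod 43 = 1^2 * 33 = 1*33 = 33
  bit 1 = 1: r = r^2 * 33 mod 43 = 33^2 * 33 = 14*33 = 32
  bit 2 = 0: r = r^2 mod 43 = 32^2 = 35
  bit 3 = 1: r = r^2 * 33 mod 43 = 35^2 * 33 = 21*33 = 5
  bit 4 = 1: r = r^2 * 33 mod 43 = 5^2 * 33 = 25*33 = 8
  -> B = 8
s = B^a = 8^19 mod 43  (bits of 19 = 10011)
  bit 0 = 1: r = r^2 * 8 mod 43 = 1^2 * 8 = 1*8 = 8
  bit 1 = 0: r = r^2 mod 43 = 8^2 = 21
  bit 2 = 0: r = r^2 mod 43 = 21^2 = 11
  bit 3 = 1: r = r^2 * 8 mod 43 = 11^2 * 8 = 35*8 = 22
  bit 4 = 1: r = r^2 * 8 mod 43 = 22^2 * 8 = 11*8 = 2
  -> s = B^a = 2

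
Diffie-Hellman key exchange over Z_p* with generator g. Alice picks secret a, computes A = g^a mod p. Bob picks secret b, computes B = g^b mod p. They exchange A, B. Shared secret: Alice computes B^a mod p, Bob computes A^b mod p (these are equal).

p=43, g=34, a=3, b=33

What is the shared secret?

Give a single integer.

A = 34^3 mod 43  (bits of 3 = 11)
  bit 0 = 1: r = r^2 * 34 mod 43 = 1^2 * 34 = 1*34 = 34
  bit 1 = 1: r = r^2 * 34 mod 43 = 34^2 * 34 = 38*34 = 2
  -> A = 2
B = 34^33 mod 43  (bits of 33 = 100001)
  bit 0 = 1: r = r^2 * 34 mod 43 = 1^2 * 34 = 1*34 = 34
  bit 1 = 0: r = r^2 mod 43 = 34^2 = 38
  bit 2 = 0: r = r^2 mod 43 = 38^2 = 25
  bit 3 = 0: r = r^2 mod 43 = 25^2 = 23
  bit 4 = 0: r = r^2 mod 43 = 23^2 = 13
  bit 5 = 1: r = r^2 * 34 mod 43 = 13^2 * 34 = 40*34 = 27
  -> B = 27
s = B^a = 27^3 mod 43  (bits of 3 = 11)
  bit 0 = 1: r = r^2 * 27 mod 43 = 1^2 * 27 = 1*27 = 27
  bit 1 = 1: r = r^2 * 27 mod 43 = 27^2 * 27 = 41*27 = 32
  -> s = B^a = 32

Answer: 32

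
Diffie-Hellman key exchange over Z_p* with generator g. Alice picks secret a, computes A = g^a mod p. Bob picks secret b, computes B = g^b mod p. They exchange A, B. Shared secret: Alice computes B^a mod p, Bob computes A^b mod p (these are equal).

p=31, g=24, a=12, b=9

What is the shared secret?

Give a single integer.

A = 24^12 mod 31  (bits of 12 = 1100)
  bit 0 = 1: r = r^2 * 24 mod 31 = 1^2 * 24 = 1*24 = 24
  bit 1 = 1: r = r^2 * 24 mod 31 = 24^2 * 24 = 18*24 = 29
  bit 2 = 0: r = r^2 mod 31 = 29^2 = 4
  bit 3 = 0: r = r^2 mod 31 = 4^2 = 16
  -> A = 16
B = 24^9 mod 31  (bits of 9 = 1001)
  bit 0 = 1: r = r^2 * 24 mod 31 = 1^2 * 24 = 1*24 = 24
  bit 1 = 0: r = r^2 mod 31 = 24^2 = 18
  bit 2 = 0: r = r^2 mod 31 = 18^2 = 14
  bit 3 = 1: r = r^2 * 24 mod 31 = 14^2 * 24 = 10*24 = 23
  -> B = 23
s = B^a = 23^12 mod 31  (bits of 12 = 1100)
  bit 0 = 1: r = r^2 * 23 mod 31 = 1^2 * 23 = 1*23 = 23
  bit 1 = 1: r = r^2 * 23 mod 31 = 23^2 * 23 = 2*23 = 15
  bit 2 = 0: r = r^2 mod 31 = 15^2 = 8
  bit 3 = 0: r = r^2 mod 31 = 8^2 = 2
  -> s = B^a = 2

Answer: 2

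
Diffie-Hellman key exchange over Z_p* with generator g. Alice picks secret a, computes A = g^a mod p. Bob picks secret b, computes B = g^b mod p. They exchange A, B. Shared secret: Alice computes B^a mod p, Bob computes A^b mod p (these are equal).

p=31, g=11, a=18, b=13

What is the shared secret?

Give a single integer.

Answer: 8

Derivation:
A = 11^18 mod 31  (bits of 18 = 10010)
  bit 0 = 1: r = r^2 * 11 mod 31 = 1^2 * 11 = 1*11 = 11
  bit 1 = 0: r = r^2 mod 31 = 11^2 = 28
  bit 2 = 0: r = r^2 mod 31 = 28^2 = 9
  bit 3 = 1: r = r^2 * 11 mod 31 = 9^2 * 11 = 19*11 = 23
  bit 4 = 0: r = r^2 mod 31 = 23^2 = 2
  -> A = 2
B = 11^13 mod 31  (bits of 13 = 1101)
  bit 0 = 1: r = r^2 * 11 mod 31 = 1^2 * 11 = 1*11 = 11
  bit 1 = 1: r = r^2 * 11 mod 31 = 11^2 * 11 = 28*11 = 29
  bit 2 = 0: r = r^2 mod 31 = 29^2 = 4
  bit 3 = 1: r = r^2 * 11 mod 31 = 4^2 * 11 = 16*11 = 21
  -> B = 21
s = B^a = 21^18 mod 31  (bits of 18 = 10010)
  bit 0 = 1: r = r^2 * 21 mod 31 = 1^2 * 21 = 1*21 = 21
  bit 1 = 0: r = r^2 mod 31 = 21^2 = 7
  bit 2 = 0: r = r^2 mod 31 = 7^2 = 18
  bit 3 = 1: r = r^2 * 21 mod 31 = 18^2 * 21 = 14*21 = 15
  bit 4 = 0: r = r^2 mod 31 = 15^2 = 8
  -> s = B^a = 8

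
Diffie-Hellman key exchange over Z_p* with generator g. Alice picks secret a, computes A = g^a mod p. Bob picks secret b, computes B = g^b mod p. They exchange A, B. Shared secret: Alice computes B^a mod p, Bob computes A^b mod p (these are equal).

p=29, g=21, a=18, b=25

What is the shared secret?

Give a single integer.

A = 21^18 mod 29  (bits of 18 = 10010)
  bit 0 = 1: r = r^2 * 21 mod 29 = 1^2 * 21 = 1*21 = 21
  bit 1 = 0: r = r^2 mod 29 = 21^2 = 6
  bit 2 = 0: r = r^2 mod 29 = 6^2 = 7
  bit 3 = 1: r = r^2 * 21 mod 29 = 7^2 * 21 = 20*21 = 14
  bit 4 = 0: r = r^2 mod 29 = 14^2 = 22
  -> A = 22
B = 21^25 mod 29  (bits of 25 = 11001)
  bit 0 = 1: r = r^2 * 21 mod 29 = 1^2 * 21 = 1*21 = 21
  bit 1 = 1: r = r^2 * 21 mod 29 = 21^2 * 21 = 6*21 = 10
  bit 2 = 0: r = r^2 mod 29 = 10^2 = 13
  bit 3 = 0: r = r^2 mod 29 = 13^2 = 24
  bit 4 = 1: r = r^2 * 21 mod 29 = 24^2 * 21 = 25*21 = 3
  -> B = 3
s = B^a = 3^18 mod 29  (bits of 18 = 10010)
  bit 0 = 1: r = r^2 * 3 mod 29 = 1^2 * 3 = 1*3 = 3
  bit 1 = 0: r = r^2 mod 29 = 3^2 = 9
  bit 2 = 0: r = r^2 mod 29 = 9^2 = 23
  bit 3 = 1: r = r^2 * 3 mod 29 = 23^2 * 3 = 7*3 = 21
  bit 4 = 0: r = r^2 mod 29 = 21^2 = 6
  -> s = B^a = 6

Answer: 6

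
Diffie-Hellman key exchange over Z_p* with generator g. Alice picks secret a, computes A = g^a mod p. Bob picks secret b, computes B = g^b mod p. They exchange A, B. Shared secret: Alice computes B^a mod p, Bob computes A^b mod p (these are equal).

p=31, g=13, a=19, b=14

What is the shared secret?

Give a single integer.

Answer: 28

Derivation:
A = 13^19 mod 31  (bits of 19 = 10011)
  bit 0 = 1: r = r^2 * 13 mod 31 = 1^2 * 13 = 1*13 = 13
  bit 1 = 0: r = r^2 mod 31 = 13^2 = 14
  bit 2 = 0: r = r^2 mod 31 = 14^2 = 10
  bit 3 = 1: r = r^2 * 13 mod 31 = 10^2 * 13 = 7*13 = 29
  bit 4 = 1: r = r^2 * 13 mod 31 = 29^2 * 13 = 4*13 = 21
  -> A = 21
B = 13^14 mod 31  (bits of 14 = 1110)
  bit 0 = 1: r = r^2 * 13 mod 31 = 1^2 * 13 = 1*13 = 13
  bit 1 = 1: r = r^2 * 13 mod 31 = 13^2 * 13 = 14*13 = 27
  bit 2 = 1: r = r^2 * 13 mod 31 = 27^2 * 13 = 16*13 = 22
  bit 3 = 0: r = r^2 mod 31 = 22^2 = 19
  -> B = 19
s = B^a = 19^19 mod 31  (bits of 19 = 10011)
  bit 0 = 1: r = r^2 * 19 mod 31 = 1^2 * 19 = 1*19 = 19
  bit 1 = 0: r = r^2 mod 31 = 19^2 = 20
  bit 2 = 0: r = r^2 mod 31 = 20^2 = 28
  bit 3 = 1: r = r^2 * 19 mod 31 = 28^2 * 19 = 9*19 = 16
  bit 4 = 1: r = r^2 * 19 mod 31 = 16^2 * 19 = 8*19 = 28
  -> s = B^a = 28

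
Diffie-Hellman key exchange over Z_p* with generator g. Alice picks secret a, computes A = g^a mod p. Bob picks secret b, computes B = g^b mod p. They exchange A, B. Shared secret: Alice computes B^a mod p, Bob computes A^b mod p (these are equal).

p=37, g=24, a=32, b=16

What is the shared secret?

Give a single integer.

Answer: 9

Derivation:
A = 24^32 mod 37  (bits of 32 = 100000)
  bit 0 = 1: r = r^2 * 24 mod 37 = 1^2 * 24 = 1*24 = 24
  bit 1 = 0: r = r^2 mod 37 = 24^2 = 21
  bit 2 = 0: r = r^2 mod 37 = 21^2 = 34
  bit 3 = 0: r = r^2 mod 37 = 34^2 = 9
  bit 4 = 0: r = r^2 mod 37 = 9^2 = 7
  bit 5 = 0: r = r^2 mod 37 = 7^2 = 12
  -> A = 12
B = 24^16 mod 37  (bits of 16 = 10000)
  bit 0 = 1: r = r^2 * 24 mod 37 = 1^2 * 24 = 1*24 = 24
  bit 1 = 0: r = r^2 mod 37 = 24^2 = 21
  bit 2 = 0: r = r^2 mod 37 = 21^2 = 34
  bit 3 = 0: r = r^2 mod 37 = 34^2 = 9
  bit 4 = 0: r = r^2 mod 37 = 9^2 = 7
  -> B = 7
s = B^a = 7^32 mod 37  (bits of 32 = 100000)
  bit 0 = 1: r = r^2 * 7 mod 37 = 1^2 * 7 = 1*7 = 7
  bit 1 = 0: r = r^2 mod 37 = 7^2 = 12
  bit 2 = 0: r = r^2 mod 37 = 12^2 = 33
  bit 3 = 0: r = r^2 mod 37 = 33^2 = 16
  bit 4 = 0: r = r^2 mod 37 = 16^2 = 34
  bit 5 = 0: r = r^2 mod 37 = 34^2 = 9
  -> s = B^a = 9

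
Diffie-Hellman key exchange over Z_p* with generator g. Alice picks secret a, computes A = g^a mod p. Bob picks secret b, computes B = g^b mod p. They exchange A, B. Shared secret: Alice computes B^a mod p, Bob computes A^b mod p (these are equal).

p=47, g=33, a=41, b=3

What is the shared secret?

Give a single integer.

Answer: 40

Derivation:
A = 33^41 mod 47  (bits of 41 = 101001)
  bit 0 = 1: r = r^2 * 33 mod 47 = 1^2 * 33 = 1*33 = 33
  bit 1 = 0: r = r^2 mod 47 = 33^2 = 8
  bit 2 = 1: r = r^2 * 33 mod 47 = 8^2 * 33 = 17*33 = 44
  bit 3 = 0: r = r^2 mod 47 = 44^2 = 9
  bit 4 = 0: r = r^2 mod 47 = 9^2 = 34
  bit 5 = 1: r = r^2 * 33 mod 47 = 34^2 * 33 = 28*33 = 31
  -> A = 31
B = 33^3 mod 47  (bits of 3 = 11)
  bit 0 = 1: r = r^2 * 33 mod 47 = 1^2 * 33 = 1*33 = 33
  bit 1 = 1: r = r^2 * 33 mod 47 = 33^2 * 33 = 8*33 = 29
  -> B = 29
s = B^a = 29^41 mod 47  (bits of 41 = 101001)
  bit 0 = 1: r = r^2 * 29 mod 47 = 1^2 * 29 = 1*29 = 29
  bit 1 = 0: r = r^2 mod 47 = 29^2 = 42
  bit 2 = 1: r = r^2 * 29 mod 47 = 42^2 * 29 = 25*29 = 20
  bit 3 = 0: r = r^2 mod 47 = 20^2 = 24
  bit 4 = 0: r = r^2 mod 47 = 24^2 = 12
  bit 5 = 1: r = r^2 * 29 mod 47 = 12^2 * 29 = 3*29 = 40
  -> s = B^a = 40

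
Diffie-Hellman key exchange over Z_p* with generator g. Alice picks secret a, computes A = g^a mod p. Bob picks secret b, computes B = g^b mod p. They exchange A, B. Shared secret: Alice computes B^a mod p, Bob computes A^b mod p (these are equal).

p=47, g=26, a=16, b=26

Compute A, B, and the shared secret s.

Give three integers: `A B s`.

Answer: 14 2 18

Derivation:
A = 26^16 mod 47  (bits of 16 = 10000)
  bit 0 = 1: r = r^2 * 26 mod 47 = 1^2 * 26 = 1*26 = 26
  bit 1 = 0: r = r^2 mod 47 = 26^2 = 18
  bit 2 = 0: r = r^2 mod 47 = 18^2 = 42
  bit 3 = 0: r = r^2 mod 47 = 42^2 = 25
  bit 4 = 0: r = r^2 mod 47 = 25^2 = 14
  -> A = 14
B = 26^26 mod 47  (bits of 26 = 11010)
  bit 0 = 1: r = r^2 * 26 mod 47 = 1^2 * 26 = 1*26 = 26
  bit 1 = 1: r = r^2 * 26 mod 47 = 26^2 * 26 = 18*26 = 45
  bit 2 = 0: r = r^2 mod 47 = 45^2 = 4
  bit 3 = 1: r = r^2 * 26 mod 47 = 4^2 * 26 = 16*26 = 40
  bit 4 = 0: r = r^2 mod 47 = 40^2 = 2
  -> B = 2
s = B^a = 2^16 mod 47  (bits of 16 = 10000)
  bit 0 = 1: r = r^2 * 2 mod 47 = 1^2 * 2 = 1*2 = 2
  bit 1 = 0: r = r^2 mod 47 = 2^2 = 4
  bit 2 = 0: r = r^2 mod 47 = 4^2 = 16
  bit 3 = 0: r = r^2 mod 47 = 16^2 = 21
  bit 4 = 0: r = r^2 mod 47 = 21^2 = 18
  -> s = B^a = 18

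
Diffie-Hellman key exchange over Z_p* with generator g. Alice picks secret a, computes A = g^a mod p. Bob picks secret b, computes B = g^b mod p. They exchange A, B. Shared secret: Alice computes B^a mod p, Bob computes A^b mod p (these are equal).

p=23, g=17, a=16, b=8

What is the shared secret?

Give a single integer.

A = 17^16 mod 23  (bits of 16 = 10000)
  bit 0 = 1: r = r^2 * 17 mod 23 = 1^2 * 17 = 1*17 = 17
  bit 1 = 0: r = r^2 mod 23 = 17^2 = 13
  bit 2 = 0: r = r^2 mod 23 = 13^2 = 8
  bit 3 = 0: r = r^2 mod 23 = 8^2 = 18
  bit 4 = 0: r = r^2 mod 23 = 18^2 = 2
  -> A = 2
B = 17^8 mod 23  (bits of 8 = 1000)
  bit 0 = 1: r = r^2 * 17 mod 23 = 1^2 * 17 = 1*17 = 17
  bit 1 = 0: r = r^2 mod 23 = 17^2 = 13
  bit 2 = 0: r = r^2 mod 23 = 13^2 = 8
  bit 3 = 0: r = r^2 mod 23 = 8^2 = 18
  -> B = 18
s = B^a = 18^16 mod 23  (bits of 16 = 10000)
  bit 0 = 1: r = r^2 * 18 mod 23 = 1^2 * 18 = 1*18 = 18
  bit 1 = 0: r = r^2 mod 23 = 18^2 = 2
  bit 2 = 0: r = r^2 mod 23 = 2^2 = 4
  bit 3 = 0: r = r^2 mod 23 = 4^2 = 16
  bit 4 = 0: r = r^2 mod 23 = 16^2 = 3
  -> s = B^a = 3

Answer: 3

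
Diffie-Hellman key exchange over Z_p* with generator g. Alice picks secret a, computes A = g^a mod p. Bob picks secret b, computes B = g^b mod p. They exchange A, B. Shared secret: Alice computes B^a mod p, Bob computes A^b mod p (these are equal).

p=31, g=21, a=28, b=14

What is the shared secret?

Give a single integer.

A = 21^28 mod 31  (bits of 28 = 11100)
  bit 0 = 1: r = r^2 * 21 mod 31 = 1^2 * 21 = 1*21 = 21
  bit 1 = 1: r = r^2 * 21 mod 31 = 21^2 * 21 = 7*21 = 23
  bit 2 = 1: r = r^2 * 21 mod 31 = 23^2 * 21 = 2*21 = 11
  bit 3 = 0: r = r^2 mod 31 = 11^2 = 28
  bit 4 = 0: r = r^2 mod 31 = 28^2 = 9
  -> A = 9
B = 21^14 mod 31  (bits of 14 = 1110)
  bit 0 = 1: r = r^2 * 21 mod 31 = 1^2 * 21 = 1*21 = 21
  bit 1 = 1: r = r^2 * 21 mod 31 = 21^2 * 21 = 7*21 = 23
  bit 2 = 1: r = r^2 * 21 mod 31 = 23^2 * 21 = 2*21 = 11
  bit 3 = 0: r = r^2 mod 31 = 11^2 = 28
  -> B = 28
s = B^a = 28^28 mod 31  (bits of 28 = 11100)
  bit 0 = 1: r = r^2 * 28 mod 31 = 1^2 * 28 = 1*28 = 28
  bit 1 = 1: r = r^2 * 28 mod 31 = 28^2 * 28 = 9*28 = 4
  bit 2 = 1: r = r^2 * 28 mod 31 = 4^2 * 28 = 16*28 = 14
  bit 3 = 0: r = r^2 mod 31 = 14^2 = 10
  bit 4 = 0: r = r^2 mod 31 = 10^2 = 7
  -> s = B^a = 7

Answer: 7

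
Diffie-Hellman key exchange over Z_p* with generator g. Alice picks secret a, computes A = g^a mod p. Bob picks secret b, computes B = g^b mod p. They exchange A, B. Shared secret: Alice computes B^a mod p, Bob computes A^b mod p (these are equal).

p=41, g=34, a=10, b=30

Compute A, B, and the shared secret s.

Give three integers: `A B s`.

A = 34^10 mod 41  (bits of 10 = 1010)
  bit 0 = 1: r = r^2 * 34 mod 41 = 1^2 * 34 = 1*34 = 34
  bit 1 = 0: r = r^2 mod 41 = 34^2 = 8
  bit 2 = 1: r = r^2 * 34 mod 41 = 8^2 * 34 = 23*34 = 3
  bit 3 = 0: r = r^2 mod 41 = 3^2 = 9
  -> A = 9
B = 34^30 mod 41  (bits of 30 = 11110)
  bit 0 = 1: r = r^2 * 34 mod 41 = 1^2 * 34 = 1*34 = 34
  bit 1 = 1: r = r^2 * 34 mod 41 = 34^2 * 34 = 8*34 = 26
  bit 2 = 1: r = r^2 * 34 mod 41 = 26^2 * 34 = 20*34 = 24
  bit 3 = 1: r = r^2 * 34 mod 41 = 24^2 * 34 = 2*34 = 27
  bit 4 = 0: r = r^2 mod 41 = 27^2 = 32
  -> B = 32
s = B^a = 32^10 mod 41  (bits of 10 = 1010)
  bit 0 = 1: r = r^2 * 32 mod 41 = 1^2 * 32 = 1*32 = 32
  bit 1 = 0: r = r^2 mod 41 = 32^2 = 40
  bit 2 = 1: r = r^2 * 32 mod 41 = 40^2 * 32 = 1*32 = 32
  bit 3 = 0: r = r^2 mod 41 = 32^2 = 40
  -> s = B^a = 40

Answer: 9 32 40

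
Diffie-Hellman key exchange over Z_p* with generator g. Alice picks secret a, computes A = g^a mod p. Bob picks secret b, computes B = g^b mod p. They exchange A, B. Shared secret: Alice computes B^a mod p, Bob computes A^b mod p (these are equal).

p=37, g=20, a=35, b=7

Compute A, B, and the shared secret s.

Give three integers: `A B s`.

Answer: 13 22 32

Derivation:
A = 20^35 mod 37  (bits of 35 = 100011)
  bit 0 = 1: r = r^2 * 20 mod 37 = 1^2 * 20 = 1*20 = 20
  bit 1 = 0: r = r^2 mod 37 = 20^2 = 30
  bit 2 = 0: r = r^2 mod 37 = 30^2 = 12
  bit 3 = 0: r = r^2 mod 37 = 12^2 = 33
  bit 4 = 1: r = r^2 * 20 mod 37 = 33^2 * 20 = 16*20 = 24
  bit 5 = 1: r = r^2 * 20 mod 37 = 24^2 * 20 = 21*20 = 13
  -> A = 13
B = 20^7 mod 37  (bits of 7 = 111)
  bit 0 = 1: r = r^2 * 20 mod 37 = 1^2 * 20 = 1*20 = 20
  bit 1 = 1: r = r^2 * 20 mod 37 = 20^2 * 20 = 30*20 = 8
  bit 2 = 1: r = r^2 * 20 mod 37 = 8^2 * 20 = 27*20 = 22
  -> B = 22
s = B^a = 22^35 mod 37  (bits of 35 = 100011)
  bit 0 = 1: r = r^2 * 22 mod 37 = 1^2 * 22 = 1*22 = 22
  bit 1 = 0: r = r^2 mod 37 = 22^2 = 3
  bit 2 = 0: r = r^2 mod 37 = 3^2 = 9
  bit 3 = 0: r = r^2 mod 37 = 9^2 = 7
  bit 4 = 1: r = r^2 * 22 mod 37 = 7^2 * 22 = 12*22 = 5
  bit 5 = 1: r = r^2 * 22 mod 37 = 5^2 * 22 = 25*22 = 32
  -> s = B^a = 32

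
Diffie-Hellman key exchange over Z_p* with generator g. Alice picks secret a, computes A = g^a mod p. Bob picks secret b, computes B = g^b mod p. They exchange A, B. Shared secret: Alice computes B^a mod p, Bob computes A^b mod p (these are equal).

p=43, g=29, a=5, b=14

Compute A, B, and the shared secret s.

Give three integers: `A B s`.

A = 29^5 mod 43  (bits of 5 = 101)
  bit 0 = 1: r = r^2 * 29 mod 43 = 1^2 * 29 = 1*29 = 29
  bit 1 = 0: r = r^2 mod 43 = 29^2 = 24
  bit 2 = 1: r = r^2 * 29 mod 43 = 24^2 * 29 = 17*29 = 20
  -> A = 20
B = 29^14 mod 43  (bits of 14 = 1110)
  bit 0 = 1: r = r^2 * 29 mod 43 = 1^2 * 29 = 1*29 = 29
  bit 1 = 1: r = r^2 * 29 mod 43 = 29^2 * 29 = 24*29 = 8
  bit 2 = 1: r = r^2 * 29 mod 43 = 8^2 * 29 = 21*29 = 7
  bit 3 = 0: r = r^2 mod 43 = 7^2 = 6
  -> B = 6
s = B^a = 6^5 mod 43  (bits of 5 = 101)
  bit 0 = 1: r = r^2 * 6 mod 43 = 1^2 * 6 = 1*6 = 6
  bit 1 = 0: r = r^2 mod 43 = 6^2 = 36
  bit 2 = 1: r = r^2 * 6 mod 43 = 36^2 * 6 = 6*6 = 36
  -> s = B^a = 36

Answer: 20 6 36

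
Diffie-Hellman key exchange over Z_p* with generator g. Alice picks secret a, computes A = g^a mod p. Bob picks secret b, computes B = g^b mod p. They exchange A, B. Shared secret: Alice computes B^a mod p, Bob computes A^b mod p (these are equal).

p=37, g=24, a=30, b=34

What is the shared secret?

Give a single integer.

Answer: 10

Derivation:
A = 24^30 mod 37  (bits of 30 = 11110)
  bit 0 = 1: r = r^2 * 24 mod 37 = 1^2 * 24 = 1*24 = 24
  bit 1 = 1: r = r^2 * 24 mod 37 = 24^2 * 24 = 21*24 = 23
  bit 2 = 1: r = r^2 * 24 mod 37 = 23^2 * 24 = 11*24 = 5
  bit 3 = 1: r = r^2 * 24 mod 37 = 5^2 * 24 = 25*24 = 8
  bit 4 = 0: r = r^2 mod 37 = 8^2 = 27
  -> A = 27
B = 24^34 mod 37  (bits of 34 = 100010)
  bit 0 = 1: r = r^2 * 24 mod 37 = 1^2 * 24 = 1*24 = 24
  bit 1 = 0: r = r^2 mod 37 = 24^2 = 21
  bit 2 = 0: r = r^2 mod 37 = 21^2 = 34
  bit 3 = 0: r = r^2 mod 37 = 34^2 = 9
  bit 4 = 1: r = r^2 * 24 mod 37 = 9^2 * 24 = 7*24 = 20
  bit 5 = 0: r = r^2 mod 37 = 20^2 = 30
  -> B = 30
s = B^a = 30^30 mod 37  (bits of 30 = 11110)
  bit 0 = 1: r = r^2 * 30 mod 37 = 1^2 * 30 = 1*30 = 30
  bit 1 = 1: r = r^2 * 30 mod 37 = 30^2 * 30 = 12*30 = 27
  bit 2 = 1: r = r^2 * 30 mod 37 = 27^2 * 30 = 26*30 = 3
  bit 3 = 1: r = r^2 * 30 mod 37 = 3^2 * 30 = 9*30 = 11
  bit 4 = 0: r = r^2 mod 37 = 11^2 = 10
  -> s = B^a = 10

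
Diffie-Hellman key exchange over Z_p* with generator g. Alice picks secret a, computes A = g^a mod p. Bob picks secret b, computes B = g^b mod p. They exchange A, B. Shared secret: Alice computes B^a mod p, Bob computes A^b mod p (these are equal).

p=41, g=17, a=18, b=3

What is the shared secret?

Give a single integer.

A = 17^18 mod 41  (bits of 18 = 10010)
  bit 0 = 1: r = r^2 * 17 mod 41 = 1^2 * 17 = 1*17 = 17
  bit 1 = 0: r = r^2 mod 41 = 17^2 = 2
  bit 2 = 0: r = r^2 mod 41 = 2^2 = 4
  bit 3 = 1: r = r^2 * 17 mod 41 = 4^2 * 17 = 16*17 = 26
  bit 4 = 0: r = r^2 mod 41 = 26^2 = 20
  -> A = 20
B = 17^3 mod 41  (bits of 3 = 11)
  bit 0 = 1: r = r^2 * 17 mod 41 = 1^2 * 17 = 1*17 = 17
  bit 1 = 1: r = r^2 * 17 mod 41 = 17^2 * 17 = 2*17 = 34
  -> B = 34
s = B^a = 34^18 mod 41  (bits of 18 = 10010)
  bit 0 = 1: r = r^2 * 34 mod 41 = 1^2 * 34 = 1*34 = 34
  bit 1 = 0: r = r^2 mod 41 = 34^2 = 8
  bit 2 = 0: r = r^2 mod 41 = 8^2 = 23
  bit 3 = 1: r = r^2 * 34 mod 41 = 23^2 * 34 = 37*34 = 28
  bit 4 = 0: r = r^2 mod 41 = 28^2 = 5
  -> s = B^a = 5

Answer: 5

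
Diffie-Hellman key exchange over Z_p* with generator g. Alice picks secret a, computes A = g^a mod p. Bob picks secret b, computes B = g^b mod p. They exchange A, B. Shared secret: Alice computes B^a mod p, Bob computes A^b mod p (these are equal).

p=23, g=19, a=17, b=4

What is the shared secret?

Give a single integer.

Answer: 16

Derivation:
A = 19^17 mod 23  (bits of 17 = 10001)
  bit 0 = 1: r = r^2 * 19 mod 23 = 1^2 * 19 = 1*19 = 19
  bit 1 = 0: r = r^2 mod 23 = 19^2 = 16
  bit 2 = 0: r = r^2 mod 23 = 16^2 = 3
  bit 3 = 0: r = r^2 mod 23 = 3^2 = 9
  bit 4 = 1: r = r^2 * 19 mod 23 = 9^2 * 19 = 12*19 = 21
  -> A = 21
B = 19^4 mod 23  (bits of 4 = 100)
  bit 0 = 1: r = r^2 * 19 mod 23 = 1^2 * 19 = 1*19 = 19
  bit 1 = 0: r = r^2 mod 23 = 19^2 = 16
  bit 2 = 0: r = r^2 mod 23 = 16^2 = 3
  -> B = 3
s = B^a = 3^17 mod 23  (bits of 17 = 10001)
  bit 0 = 1: r = r^2 * 3 mod 23 = 1^2 * 3 = 1*3 = 3
  bit 1 = 0: r = r^2 mod 23 = 3^2 = 9
  bit 2 = 0: r = r^2 mod 23 = 9^2 = 12
  bit 3 = 0: r = r^2 mod 23 = 12^2 = 6
  bit 4 = 1: r = r^2 * 3 mod 23 = 6^2 * 3 = 13*3 = 16
  -> s = B^a = 16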